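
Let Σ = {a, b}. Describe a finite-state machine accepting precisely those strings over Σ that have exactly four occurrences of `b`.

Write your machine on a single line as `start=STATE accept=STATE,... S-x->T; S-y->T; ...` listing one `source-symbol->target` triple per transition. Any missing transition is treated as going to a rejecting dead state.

Only the number of `b`s matters, and only up to 5. Make a chain S0 → S1 → S2 → S3 → S4 → S5 advanced by each `b` (with S5 absorbing); every other symbol self-loops. The accepting set is {S4}.
        a   b  
>  S0   S0  S1 
   S1   S1  S2 
   S2   S2  S3 
   S3   S3  S4 
 * S4   S4  S5 
   S5   S5  S5 
(> = start, * = accepting)

start=S0; accept=S4; S0-a->S0; S0-b->S1; S1-a->S1; S1-b->S2; S2-a->S2; S2-b->S3; S3-a->S3; S3-b->S4; S4-a->S4; S4-b->S5; S5-a->S5; S5-b->S5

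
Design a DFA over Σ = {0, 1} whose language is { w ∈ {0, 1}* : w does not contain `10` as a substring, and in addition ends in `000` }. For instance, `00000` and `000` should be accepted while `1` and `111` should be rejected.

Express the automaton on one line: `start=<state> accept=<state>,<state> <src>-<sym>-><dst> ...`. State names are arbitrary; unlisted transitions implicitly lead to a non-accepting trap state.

Handle the two conditions separately and then intersect. One (3 states) tracks partial matches of the forbidden pattern `10`; the other (4 states) tracks how much of the suffix `000` has currently been matched. Each combined state is a pair, one component from each; accept when both components accept. Equivalent product states are then merged.
With 5 states:
       0  1 
>  A   B  C 
   B   D  C 
   C   C  C 
   D   E  C 
 * E   E  C 
(> = start, * = accepting)

start=A accept=E A-0->B A-1->C B-0->D B-1->C C-0->C C-1->C D-0->E D-1->C E-0->E E-1->C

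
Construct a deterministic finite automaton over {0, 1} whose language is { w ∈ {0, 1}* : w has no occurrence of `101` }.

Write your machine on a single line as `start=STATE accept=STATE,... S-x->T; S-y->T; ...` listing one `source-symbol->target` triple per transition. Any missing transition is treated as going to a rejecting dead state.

start=s0; accept=s0,s1,s2; s0-0->s0; s0-1->s1; s1-0->s2; s1-1->s1; s2-0->s0; s2-1->s3; s3-0->s3; s3-1->s3

This is the complement of 'contains `101`'. Use the same substring-matching states — s0 through s3 holding how much of `101` has just been matched — but flip the accepting set: everything except the trap s3 accepts.
With 4 states:
        0   1  
>* s0   s0  s1 
 * s1   s2  s1 
 * s2   s0  s3 
   s3   s3  s3 
(> = start, * = accepting)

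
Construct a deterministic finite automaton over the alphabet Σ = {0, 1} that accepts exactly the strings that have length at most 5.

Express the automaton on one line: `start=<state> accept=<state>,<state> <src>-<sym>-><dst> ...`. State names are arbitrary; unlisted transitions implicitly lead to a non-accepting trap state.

start=S0 accept=S0,S1,S2,S3,S4,S5 S0-0->S1 S0-1->S1 S1-0->S2 S1-1->S2 S2-0->S3 S2-1->S3 S3-0->S4 S3-1->S4 S4-0->S5 S4-1->S5 S5-0->S6 S5-1->S6 S6-0->S6 S6-1->S6

We only need to distinguish lengths 0, 1, …, 5, and '>5'. Chain S0 → S1 → S2 → S3 → S4 → S5 → S6 on every symbol, with S6 looping. Accepting states: {S0, S1, S2, S3, S4, S5}.
7 states suffice.
        0   1  
>* S0   S1  S1 
 * S1   S2  S2 
 * S2   S3  S3 
 * S3   S4  S4 
 * S4   S5  S5 
 * S5   S6  S6 
   S6   S6  S6 
(> = start, * = accepting)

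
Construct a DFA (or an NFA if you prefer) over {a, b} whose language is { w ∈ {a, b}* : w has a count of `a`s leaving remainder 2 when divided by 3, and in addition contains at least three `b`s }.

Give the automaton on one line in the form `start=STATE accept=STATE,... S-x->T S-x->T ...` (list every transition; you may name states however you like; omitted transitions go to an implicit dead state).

start=q0 accept=q12,q14 q0-a->q1 q0-b->q2 q1-a->q3 q1-b->q4 q2-a->q4 q2-b->q5 q3-a->q0 q3-b->q6 q4-a->q6 q4-b->q7 q5-a->q7 q5-b->q8 q6-a->q2 q6-b->q9 q7-a->q9 q7-b->q10 q8-a->q10 q8-b->q11 q9-a->q5 q9-b->q12 q10-a->q12 q10-b->q13 q11-a->q13 q11-b->q11 q12-a->q8 q12-b->q14 q13-a->q14 q13-b->q13 q14-a->q11 q14-b->q14

Run two small machines in parallel and take their product. One (3 states) tracks the count of `a`s modulo 3; the other (5 states) tracks the count of `b`s, saturating at 4. Each combined state is a pair, one component from each; accept when both components accept.
15 states suffice.
          a    b  
>  q0     q1   q2 
   q1     q3   q4 
   q2     q4   q5 
   q3     q0   q6 
   q4     q6   q7 
   q5     q7   q8 
   q6     q2   q9 
   q7     q9  q10 
   q8    q10  q11 
   q9     q5  q12 
   q10   q12  q13 
   q11   q13  q11 
 * q12    q8  q14 
   q13   q14  q13 
 * q14   q11  q14 
(> = start, * = accepting)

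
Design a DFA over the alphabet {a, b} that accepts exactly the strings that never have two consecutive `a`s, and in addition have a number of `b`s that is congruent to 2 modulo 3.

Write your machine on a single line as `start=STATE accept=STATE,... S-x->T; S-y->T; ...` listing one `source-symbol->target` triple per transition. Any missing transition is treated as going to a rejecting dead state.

Run two small machines in parallel and take their product. One (3 states) tracks partial matches of the forbidden pattern `aa`; the other (3 states) tracks the count of `b`s modulo 3. Each combined state is a pair, one component from each; accept when both components accept. Minimizing collapses redundant product states.
With 7 states:
        a   b  
>  s0   s1  s2 
   s1   s3  s2 
   s2   s4  s5 
   s3   s3  s3 
   s4   s3  s5 
 * s5   s6  s0 
 * s6   s3  s0 
(> = start, * = accepting)

start=s0; accept=s5,s6; s0-a->s1; s0-b->s2; s1-a->s3; s1-b->s2; s2-a->s4; s2-b->s5; s3-a->s3; s3-b->s3; s4-a->s3; s4-b->s5; s5-a->s6; s5-b->s0; s6-a->s3; s6-b->s0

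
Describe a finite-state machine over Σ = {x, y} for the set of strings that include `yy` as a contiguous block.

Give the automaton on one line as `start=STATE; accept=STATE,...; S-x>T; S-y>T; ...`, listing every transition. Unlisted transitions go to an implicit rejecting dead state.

start=A; accept=C; A-x>A; A-y>B; B-x>A; B-y>C; C-x>C; C-y>C

Track how much of `yy` has been matched so far: state A is no progress, C is the absorbing accept state reached once `yy` has occurred. Intermediate states record partial matches; on a mismatch, fall back to the longest reusable overlap.
       x  y 
>  A   A  B 
   B   A  C 
 * C   C  C 
(> = start, * = accepting)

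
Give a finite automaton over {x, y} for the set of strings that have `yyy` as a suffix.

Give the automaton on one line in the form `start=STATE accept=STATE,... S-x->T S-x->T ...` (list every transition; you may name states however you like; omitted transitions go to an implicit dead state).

start=q0 accept=q3 q0-x->q0 q0-y->q1 q1-x->q0 q1-y->q2 q2-x->q0 q2-y->q3 q3-x->q0 q3-y->q3

Remember how much of `yyy` the current input suffix matches. State q0 means no match yet; q1 means the last symbol is `y`; q2 means the last 2 symbols are `yy`; q3 means the last 3 symbols are `yyy`. Only q3 accepts. On a mismatch, fall back to the longest proper suffix that is still a prefix of `yyy`.
A 4-state machine:
        x   y  
>  q0   q0  q1 
   q1   q0  q2 
   q2   q0  q3 
 * q3   q0  q3 
(> = start, * = accepting)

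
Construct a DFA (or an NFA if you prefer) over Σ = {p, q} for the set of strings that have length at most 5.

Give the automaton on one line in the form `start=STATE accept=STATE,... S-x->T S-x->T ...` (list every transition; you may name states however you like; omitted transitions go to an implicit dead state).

start=s0 accept=s0,s1,s2,s3,s4,s5 s0-p->s1 s0-q->s1 s1-p->s2 s1-q->s2 s2-p->s3 s2-q->s3 s3-p->s4 s3-q->s4 s4-p->s5 s4-q->s5 s5-p->s6 s5-q->s6 s6-p->s6 s6-q->s6

We only need to distinguish lengths 0, 1, …, 5, and '>5'. Chain s0 → s1 → s2 → s3 → s4 → s5 → s6 on every symbol, with s6 looping. Accepting states: {s0, s1, s2, s3, s4, s5}.
7 states suffice.
        p   q  
>* s0   s1  s1 
 * s1   s2  s2 
 * s2   s3  s3 
 * s3   s4  s4 
 * s4   s5  s5 
 * s5   s6  s6 
   s6   s6  s6 
(> = start, * = accepting)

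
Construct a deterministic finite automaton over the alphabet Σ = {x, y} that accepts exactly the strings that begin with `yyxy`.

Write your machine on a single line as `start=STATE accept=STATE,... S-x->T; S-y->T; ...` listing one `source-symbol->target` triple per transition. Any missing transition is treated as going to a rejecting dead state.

Check the first 4 symbols one by one: q0 through q3 record how many have matched `yyxy` so far; any wrong symbol goes to the dead state q5. After all 4 match we enter the accepting sink q4.
        x   y  
>  q0   q5  q1 
   q1   q5  q2 
   q2   q3  q5 
   q3   q5  q4 
 * q4   q4  q4 
   q5   q5  q5 
(> = start, * = accepting)

start=q0; accept=q4; q0-x->q5; q0-y->q1; q1-x->q5; q1-y->q2; q2-x->q3; q2-y->q5; q3-x->q5; q3-y->q4; q4-x->q4; q4-y->q4; q5-x->q5; q5-y->q5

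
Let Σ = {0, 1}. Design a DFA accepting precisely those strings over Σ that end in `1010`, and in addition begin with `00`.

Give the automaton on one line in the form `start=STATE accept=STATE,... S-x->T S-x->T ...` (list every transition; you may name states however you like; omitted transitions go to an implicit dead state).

Handle the two conditions separately and then intersect. The first has 5 states tracking how much of the suffix `1010` has currently been matched; the second has 4 states tracking whether the input so far still matches the prefix `00`. A product state is a pair (one from each), accepting exactly when both do.
With 12 states:
          0    1  
>  q0     q1   q2 
   q1     q3   q2 
   q2     q4   q2 
   q3     q3   q5 
   q4     q6   q7 
   q5     q8   q5 
   q6     q6   q2 
   q7     q9   q2 
   q8     q3  q10 
   q9     q6   q7 
   q10   q11   q5 
 * q11    q3  q10 
(> = start, * = accepting)

start=q0 accept=q11 q0-0->q1 q0-1->q2 q1-0->q3 q1-1->q2 q2-0->q4 q2-1->q2 q3-0->q3 q3-1->q5 q4-0->q6 q4-1->q7 q5-0->q8 q5-1->q5 q6-0->q6 q6-1->q2 q7-0->q9 q7-1->q2 q8-0->q3 q8-1->q10 q9-0->q6 q9-1->q7 q10-0->q11 q10-1->q5 q11-0->q3 q11-1->q10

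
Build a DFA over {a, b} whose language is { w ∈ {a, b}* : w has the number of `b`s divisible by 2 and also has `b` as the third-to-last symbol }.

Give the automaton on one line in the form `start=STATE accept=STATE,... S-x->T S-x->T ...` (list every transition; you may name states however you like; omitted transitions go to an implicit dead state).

Build one automaton per condition and run them in lockstep. One (2 states) tracks the count of `b`s modulo 2; the other (15 states) tracks the last 3 symbols read. Each combined state is a pair, one component from each; accept when both components accept. Equivalent product states are then merged.
12 states suffice.
          a    b  
>  q0     q0   q1 
   q1     q2   q3 
   q2     q4   q5 
   q3     q6   q7 
   q4     q4   q8 
 * q5     q9   q7 
 * q6    q10   q1 
   q7     q2  q11 
   q8     q9   q7 
   q9    q10   q1 
 * q10    q0   q1 
 * q11    q6   q7 
(> = start, * = accepting)

start=q0 accept=q5,q6,q10,q11 q0-a->q0 q0-b->q1 q1-a->q2 q1-b->q3 q2-a->q4 q2-b->q5 q3-a->q6 q3-b->q7 q4-a->q4 q4-b->q8 q5-a->q9 q5-b->q7 q6-a->q10 q6-b->q1 q7-a->q2 q7-b->q11 q8-a->q9 q8-b->q7 q9-a->q10 q9-b->q1 q10-a->q0 q10-b->q1 q11-a->q6 q11-b->q7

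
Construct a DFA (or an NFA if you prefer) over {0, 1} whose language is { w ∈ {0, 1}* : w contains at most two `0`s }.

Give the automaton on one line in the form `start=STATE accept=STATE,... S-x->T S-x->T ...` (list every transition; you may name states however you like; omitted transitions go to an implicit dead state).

start=A accept=A,B,C A-0->B A-1->A B-0->C B-1->B C-0->D C-1->C D-0->D D-1->D

Count `0`s, saturating at 3: states A through C mean 0 through 2 `0`s seen; D means more than 2. Each `0` increments (capped at D); other symbols loop. Accept from {A, B, C}.
A 4-state machine:
       0  1 
>* A   B  A 
 * B   C  B 
 * C   D  C 
   D   D  D 
(> = start, * = accepting)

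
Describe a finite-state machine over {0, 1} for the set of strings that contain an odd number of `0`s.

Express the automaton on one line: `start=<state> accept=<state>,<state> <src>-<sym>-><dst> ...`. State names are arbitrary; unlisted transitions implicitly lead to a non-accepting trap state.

start=s0 accept=s1 s0-0->s1 s0-1->s0 s1-0->s0 s1-1->s1

Keep the running count of `0`s modulo 2: each `0` advances along the cycle s0 → s1 → s0 while other symbols loop. Accept at s1.
        0   1  
>  s0   s1  s0 
 * s1   s0  s1 
(> = start, * = accepting)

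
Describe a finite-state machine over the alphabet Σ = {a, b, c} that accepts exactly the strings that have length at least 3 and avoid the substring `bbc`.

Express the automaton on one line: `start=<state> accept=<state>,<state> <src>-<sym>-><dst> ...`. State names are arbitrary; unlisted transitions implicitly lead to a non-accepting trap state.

start=q0 accept=q6,q7,q8 q0-a->q1 q0-b->q2 q0-c->q1 q1-a->q3 q1-b->q4 q1-c->q3 q2-a->q3 q2-b->q5 q2-c->q3 q3-a->q6 q3-b->q7 q3-c->q6 q4-a->q6 q4-b->q8 q4-c->q6 q5-a->q6 q5-b->q8 q5-c->q9 q6-a->q6 q6-b->q7 q6-c->q6 q7-a->q6 q7-b->q8 q7-c->q6 q8-a->q6 q8-b->q8 q8-c->q9 q9-a->q9 q9-b->q9 q9-c->q9

Run two small machines in parallel and take their product. The first has 5 states tracking the input length, saturating at 4; the second has 4 states tracking partial matches of the forbidden pattern `bbc`. A product state is a pair (one from each), accepting exactly when both do. Equivalent product states are then merged.
With 10 states:
        a   b   c  
>  q0   q1  q2  q1 
   q1   q3  q4  q3 
   q2   q3  q5  q3 
   q3   q6  q7  q6 
   q4   q6  q8  q6 
   q5   q6  q8  q9 
 * q6   q6  q7  q6 
 * q7   q6  q8  q6 
 * q8   q6  q8  q9 
   q9   q9  q9  q9 
(> = start, * = accepting)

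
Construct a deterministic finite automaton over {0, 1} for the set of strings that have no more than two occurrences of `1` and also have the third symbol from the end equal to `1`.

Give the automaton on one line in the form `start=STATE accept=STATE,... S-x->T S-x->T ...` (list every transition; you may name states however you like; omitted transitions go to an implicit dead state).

start=S0 accept=S4,S5,S6,S11 S0-0->S0 S0-1->S1 S1-0->S2 S1-1->S3 S2-0->S4 S2-1->S5 S3-0->S6 S3-1->S7 S4-0->S8 S4-1->S9 S5-0->S10 S5-1->S7 S6-0->S11 S6-1->S7 S7-0->S7 S7-1->S7 S8-0->S8 S8-1->S9 S9-0->S10 S9-1->S7 S10-0->S11 S10-1->S7 S11-0->S7 S11-1->S7

Run two small machines in parallel and take their product. One (4 states) tracks the count of `1`s, saturating at 3; the other (15 states) tracks the last 3 symbols read. Each combined state is a pair, one component from each; accept when both components accept. Minimizing collapses redundant product states.
A 12-state machine:
          0    1  
>  S0     S0   S1 
   S1     S2   S3 
   S2     S4   S5 
   S3     S6   S7 
 * S4     S8   S9 
 * S5    S10   S7 
 * S6    S11   S7 
   S7     S7   S7 
   S8     S8   S9 
   S9    S10   S7 
   S10   S11   S7 
 * S11    S7   S7 
(> = start, * = accepting)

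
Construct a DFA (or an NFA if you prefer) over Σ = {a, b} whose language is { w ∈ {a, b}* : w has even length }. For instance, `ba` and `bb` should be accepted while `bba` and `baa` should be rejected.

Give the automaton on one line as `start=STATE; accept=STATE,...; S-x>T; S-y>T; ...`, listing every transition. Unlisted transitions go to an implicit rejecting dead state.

start=q0; accept=q0; q0-a>q1; q0-b>q1; q1-a>q0; q1-b>q0

Count input length modulo 2: every symbol advances one step around the cycle q0 → q1 → q0. Accept at q0.
        a   b  
>* q0   q1  q1 
   q1   q0  q0 
(> = start, * = accepting)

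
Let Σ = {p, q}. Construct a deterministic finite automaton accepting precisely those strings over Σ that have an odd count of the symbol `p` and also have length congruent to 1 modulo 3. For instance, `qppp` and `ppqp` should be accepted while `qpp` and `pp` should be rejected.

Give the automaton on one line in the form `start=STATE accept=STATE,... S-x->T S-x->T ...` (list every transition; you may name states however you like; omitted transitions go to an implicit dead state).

start=A accept=B A-p->B A-q->C B-p->D B-q->E C-p->E C-q->D D-p->F D-q->A E-p->A E-q->F F-p->C F-q->B

Run two small machines in parallel and take their product. One (2 states) tracks the count of `p`s modulo 2; the other (3 states) tracks the input length modulo 3. Each combined state is a pair, one component from each; accept when both components accept.
6 states suffice.
       p  q 
>  A   B  C 
 * B   D  E 
   C   E  D 
   D   F  A 
   E   A  F 
   F   C  B 
(> = start, * = accepting)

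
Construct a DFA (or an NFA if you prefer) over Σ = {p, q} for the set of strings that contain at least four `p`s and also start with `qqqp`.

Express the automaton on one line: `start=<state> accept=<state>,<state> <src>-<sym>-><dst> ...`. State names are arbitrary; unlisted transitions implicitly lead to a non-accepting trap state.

Build one automaton per condition and run them in lockstep. The first has 6 states tracking the count of `p`s, saturating at 5; the second has 6 states tracking whether the input so far still matches the prefix `qqqp`. A product state is a pair (one from each), accepting exactly when both do. After merging equivalent states the machine shrinks.
        p   q  
>  s0   s1  s2 
   s1   s1  s1 
   s2   s1  s3 
   s3   s1  s4 
   s4   s5  s1 
   s5   s6  s5 
   s6   s7  s6 
   s7   s8  s7 
 * s8   s8  s8 
(> = start, * = accepting)

start=s0 accept=s8 s0-p->s1 s0-q->s2 s1-p->s1 s1-q->s1 s2-p->s1 s2-q->s3 s3-p->s1 s3-q->s4 s4-p->s5 s4-q->s1 s5-p->s6 s5-q->s5 s6-p->s7 s6-q->s6 s7-p->s8 s7-q->s7 s8-p->s8 s8-q->s8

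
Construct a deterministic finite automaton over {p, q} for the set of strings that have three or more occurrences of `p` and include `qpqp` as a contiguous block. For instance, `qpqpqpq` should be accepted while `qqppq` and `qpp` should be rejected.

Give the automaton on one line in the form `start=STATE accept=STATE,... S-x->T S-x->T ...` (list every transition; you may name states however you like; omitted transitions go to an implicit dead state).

Handle the two conditions separately and then intersect. The first has 5 states tracking the count of `p`s, saturating at 4; the second has 5 states tracking whether and how much of `qpqp` has been seen. A product state is a pair (one from each), accepting exactly when both do. After merging equivalent states the machine shrinks.
10 states suffice.
        p   q  
>  S0   S1  S2 
   S1   S1  S3 
   S2   S4  S2 
   S3   S5  S3 
   S4   S1  S6 
   S5   S1  S7 
   S6   S8  S3 
   S7   S9  S3 
   S8   S9  S8 
 * S9   S9  S9 
(> = start, * = accepting)

start=S0 accept=S9 S0-p->S1 S0-q->S2 S1-p->S1 S1-q->S3 S2-p->S4 S2-q->S2 S3-p->S5 S3-q->S3 S4-p->S1 S4-q->S6 S5-p->S1 S5-q->S7 S6-p->S8 S6-q->S3 S7-p->S9 S7-q->S3 S8-p->S9 S8-q->S8 S9-p->S9 S9-q->S9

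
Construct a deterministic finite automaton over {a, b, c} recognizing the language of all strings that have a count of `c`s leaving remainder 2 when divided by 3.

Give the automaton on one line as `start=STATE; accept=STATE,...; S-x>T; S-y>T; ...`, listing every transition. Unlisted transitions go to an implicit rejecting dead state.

start=S0; accept=S2; S0-a>S0; S0-b>S0; S0-c>S1; S1-a>S1; S1-b>S1; S1-c>S2; S2-a>S2; S2-b>S2; S2-c>S0

Keep the running count of `c`s modulo 3: each `c` advances along the cycle S0 → S1 → S2 → S0 while other symbols loop. Accept at S2.
3 states suffice.
        a   b   c  
>  S0   S0  S0  S1 
   S1   S1  S1  S2 
 * S2   S2  S2  S0 
(> = start, * = accepting)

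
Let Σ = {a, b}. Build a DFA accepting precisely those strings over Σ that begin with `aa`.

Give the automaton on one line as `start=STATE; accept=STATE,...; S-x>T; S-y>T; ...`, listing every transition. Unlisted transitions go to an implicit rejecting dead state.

Check the first 2 symbols one by one: s0 through s1 record how many have matched `aa` so far; any wrong symbol goes to the dead state s3. After all 2 match we enter the accepting sink s2.
With 4 states:
        a   b  
>  s0   s1  s3 
   s1   s2  s3 
 * s2   s2  s2 
   s3   s3  s3 
(> = start, * = accepting)

start=s0; accept=s2; s0-a>s1; s0-b>s3; s1-a>s2; s1-b>s3; s2-a>s2; s2-b>s2; s3-a>s3; s3-b>s3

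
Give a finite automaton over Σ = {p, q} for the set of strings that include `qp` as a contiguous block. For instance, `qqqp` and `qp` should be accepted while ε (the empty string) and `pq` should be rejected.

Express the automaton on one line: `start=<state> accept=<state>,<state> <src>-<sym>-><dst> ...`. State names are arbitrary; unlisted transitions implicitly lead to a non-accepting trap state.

Track how much of `qp` has been matched so far: state A is no progress, C is the absorbing accept state reached once `qp` has occurred. Intermediate states record partial matches; on a mismatch, fall back to the longest reusable overlap.
3 states suffice.
       p  q 
>  A   A  B 
   B   C  B 
 * C   C  C 
(> = start, * = accepting)

start=A accept=C A-p->A A-q->B B-p->C B-q->B C-p->C C-q->C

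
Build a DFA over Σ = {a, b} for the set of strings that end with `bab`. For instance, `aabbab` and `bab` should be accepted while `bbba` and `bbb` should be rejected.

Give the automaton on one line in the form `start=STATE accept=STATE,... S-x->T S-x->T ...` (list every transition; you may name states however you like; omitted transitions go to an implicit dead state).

start=S0 accept=S3 S0-a->S0 S0-b->S1 S1-a->S2 S1-b->S1 S2-a->S0 S2-b->S3 S3-a->S2 S3-b->S1

Let each state record the length of the longest suffix of the input read so far that is also a prefix of `bab`. S1 means the last symbol is `b`; S2 means the last 2 symbols are `ba`; S3 means the last 3 symbols are `bab`. Accept only at S3, where the string currently ends in `bab`.
A 4-state machine:
        a   b  
>  S0   S0  S1 
   S1   S2  S1 
   S2   S0  S3 
 * S3   S2  S1 
(> = start, * = accepting)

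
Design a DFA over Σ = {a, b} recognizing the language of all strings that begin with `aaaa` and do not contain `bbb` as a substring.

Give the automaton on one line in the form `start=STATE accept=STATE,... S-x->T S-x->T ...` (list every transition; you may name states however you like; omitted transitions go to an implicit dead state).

start=s0 accept=s8,s9,s10 s0-a->s1 s0-b->s2 s1-a->s3 s1-b->s2 s2-a->s4 s2-b->s5 s3-a->s6 s3-b->s2 s4-a->s4 s4-b->s2 s5-a->s4 s5-b->s7 s6-a->s8 s6-b->s2 s7-a->s7 s7-b->s7 s8-a->s8 s8-b->s9 s9-a->s8 s9-b->s10 s10-a->s8 s10-b->s11 s11-a->s11 s11-b->s11

Handle the two conditions separately and then intersect. One (6 states) tracks whether the input so far still matches the prefix `aaaa`; the other (4 states) tracks partial matches of the forbidden pattern `bbb`. Each combined state is a pair, one component from each; accept when both components accept.
          a    b  
>  s0     s1   s2 
   s1     s3   s2 
   s2     s4   s5 
   s3     s6   s2 
   s4     s4   s2 
   s5     s4   s7 
   s6     s8   s2 
   s7     s7   s7 
 * s8     s8   s9 
 * s9     s8  s10 
 * s10    s8  s11 
   s11   s11  s11 
(> = start, * = accepting)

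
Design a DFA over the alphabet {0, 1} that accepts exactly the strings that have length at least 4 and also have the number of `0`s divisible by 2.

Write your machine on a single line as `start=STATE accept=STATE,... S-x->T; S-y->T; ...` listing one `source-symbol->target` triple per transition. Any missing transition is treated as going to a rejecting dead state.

start=s0; accept=s7,s10; s0-0->s1; s0-1->s2; s1-0->s3; s1-1->s4; s2-0->s4; s2-1->s3; s3-0->s5; s3-1->s6; s4-0->s6; s4-1->s5; s5-0->s7; s5-1->s8; s6-0->s8; s6-1->s7; s7-0->s9; s7-1->s10; s8-0->s10; s8-1->s9; s9-0->s10; s9-1->s9; s10-0->s9; s10-1->s10

Handle the two conditions separately and then intersect. One (6 states) tracks the input length, saturating at 5; the other (2 states) tracks the count of `0`s modulo 2. Each combined state is a pair, one component from each; accept when both components accept.
An 11-state machine:
          0    1  
>  s0     s1   s2 
   s1     s3   s4 
   s2     s4   s3 
   s3     s5   s6 
   s4     s6   s5 
   s5     s7   s8 
   s6     s8   s7 
 * s7     s9  s10 
   s8    s10   s9 
   s9    s10   s9 
 * s10    s9  s10 
(> = start, * = accepting)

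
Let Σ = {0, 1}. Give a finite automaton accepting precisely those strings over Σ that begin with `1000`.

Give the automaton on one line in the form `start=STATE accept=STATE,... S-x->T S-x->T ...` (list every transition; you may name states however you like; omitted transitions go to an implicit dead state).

Check the first 4 symbols one by one: q0 through q3 record how many have matched `1000` so far; any wrong symbol goes to the dead state q5. After all 4 match we enter the accepting sink q4.
6 states suffice.
        0   1  
>  q0   q5  q1 
   q1   q2  q5 
   q2   q3  q5 
   q3   q4  q5 
 * q4   q4  q4 
   q5   q5  q5 
(> = start, * = accepting)

start=q0 accept=q4 q0-0->q5 q0-1->q1 q1-0->q2 q1-1->q5 q2-0->q3 q2-1->q5 q3-0->q4 q3-1->q5 q4-0->q4 q4-1->q4 q5-0->q5 q5-1->q5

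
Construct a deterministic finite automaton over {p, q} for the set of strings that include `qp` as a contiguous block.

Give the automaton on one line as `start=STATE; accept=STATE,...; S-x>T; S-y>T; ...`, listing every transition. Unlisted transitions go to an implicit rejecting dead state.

start=A; accept=C; A-p>A; A-q>B; B-p>C; B-q>B; C-p>C; C-q>C

Track how much of `qp` has been matched so far: state A is no progress, C is the absorbing accept state reached once `qp` has occurred. Intermediate states record partial matches; on a mismatch, fall back to the longest reusable overlap.
3 states suffice.
       p  q 
>  A   A  B 
   B   C  B 
 * C   C  C 
(> = start, * = accepting)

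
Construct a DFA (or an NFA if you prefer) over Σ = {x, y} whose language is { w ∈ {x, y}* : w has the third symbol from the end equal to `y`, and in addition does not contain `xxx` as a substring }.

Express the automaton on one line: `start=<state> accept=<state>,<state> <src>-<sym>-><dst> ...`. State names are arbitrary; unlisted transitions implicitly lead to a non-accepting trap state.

start=S0 accept=S11,S12,S13,S14 S0-x->S1 S0-y->S2 S1-x->S3 S1-y->S4 S2-x->S5 S2-y->S6 S3-x->S7 S3-y->S8 S4-x->S9 S4-y->S10 S5-x->S11 S5-y->S12 S6-x->S13 S6-y->S14 S7-x->S7 S7-y->S15 S8-x->S9 S8-y->S10 S9-x->S11 S9-y->S12 S10-x->S13 S10-y->S14 S11-x->S7 S11-y->S8 S12-x->S9 S12-y->S10 S13-x->S11 S13-y->S12 S14-x->S13 S14-y->S14 S15-x->S16 S15-y->S17 S16-x->S18 S16-y->S19 S17-x->S20 S17-y->S21 S18-x->S7 S18-y->S15 S19-x->S16 S19-y->S17 S20-x->S18 S20-y->S19 S21-x->S20 S21-y->S21

Build one automaton per condition and run them in lockstep. The first has 15 states tracking the last 3 symbols read; the second has 4 states tracking partial matches of the forbidden pattern `xxx`. A product state is a pair (one from each), accepting exactly when both do.
With 22 states:
          x    y  
>  S0     S1   S2 
   S1     S3   S4 
   S2     S5   S6 
   S3     S7   S8 
   S4     S9  S10 
   S5    S11  S12 
   S6    S13  S14 
   S7     S7  S15 
   S8     S9  S10 
   S9    S11  S12 
   S10   S13  S14 
 * S11    S7   S8 
 * S12    S9  S10 
 * S13   S11  S12 
 * S14   S13  S14 
   S15   S16  S17 
   S16   S18  S19 
   S17   S20  S21 
   S18    S7  S15 
   S19   S16  S17 
   S20   S18  S19 
   S21   S20  S21 
(> = start, * = accepting)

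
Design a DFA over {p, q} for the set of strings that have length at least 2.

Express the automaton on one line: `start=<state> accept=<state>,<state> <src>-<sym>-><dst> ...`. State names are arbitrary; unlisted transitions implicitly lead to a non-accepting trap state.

start=S0 accept=S2,S3 S0-p->S1 S0-q->S1 S1-p->S2 S1-q->S2 S2-p->S3 S2-q->S3 S3-p->S3 S3-q->S3

Count input length up to 3: every symbol moves from S0 toward S3, which means 'more than 2' and absorbs. Accept from {S2, S3}.
A 4-state machine:
        p   q  
>  S0   S1  S1 
   S1   S2  S2 
 * S2   S3  S3 
 * S3   S3  S3 
(> = start, * = accepting)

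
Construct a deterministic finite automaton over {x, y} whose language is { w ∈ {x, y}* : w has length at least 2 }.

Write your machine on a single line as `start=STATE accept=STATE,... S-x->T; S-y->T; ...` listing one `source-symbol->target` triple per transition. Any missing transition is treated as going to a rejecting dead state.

start=S0; accept=S2,S3; S0-x->S1; S0-y->S1; S1-x->S2; S1-y->S2; S2-x->S3; S2-y->S3; S3-x->S3; S3-y->S3

Count input length up to 3: every symbol moves from S0 toward S3, which means 'more than 2' and absorbs. Accept from {S2, S3}.
A 4-state machine:
        x   y  
>  S0   S1  S1 
   S1   S2  S2 
 * S2   S3  S3 
 * S3   S3  S3 
(> = start, * = accepting)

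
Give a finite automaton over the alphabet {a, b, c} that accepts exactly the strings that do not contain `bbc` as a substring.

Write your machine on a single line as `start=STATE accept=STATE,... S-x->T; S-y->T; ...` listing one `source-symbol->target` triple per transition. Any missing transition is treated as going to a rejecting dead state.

start=q0; accept=q0,q1,q2; q0-a->q0; q0-b->q1; q0-c->q0; q1-a->q0; q1-b->q2; q1-c->q0; q2-a->q0; q2-b->q2; q2-c->q3; q3-a->q3; q3-b->q3; q3-c->q3

This is the complement of 'contains `bbc`'. Use the same substring-matching states — q0 through q3 holding how much of `bbc` has just been matched — but flip the accepting set: everything except the trap q3 accepts.
A 4-state machine:
        a   b   c  
>* q0   q0  q1  q0 
 * q1   q0  q2  q0 
 * q2   q0  q2  q3 
   q3   q3  q3  q3 
(> = start, * = accepting)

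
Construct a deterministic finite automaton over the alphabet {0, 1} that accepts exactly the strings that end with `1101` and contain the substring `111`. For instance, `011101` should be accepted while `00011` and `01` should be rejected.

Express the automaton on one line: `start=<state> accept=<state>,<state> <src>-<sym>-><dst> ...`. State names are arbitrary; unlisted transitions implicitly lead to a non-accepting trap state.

Run two small machines in parallel and take their product. One (5 states) tracks how much of the suffix `1101` has currently been matched; the other (4 states) tracks whether and how much of `111` has been seen. Each combined state is a pair, one component from each; accept when both components accept. After merging equivalent states the machine shrinks.
8 states suffice.
        0   1  
>  q0   q0  q1 
   q1   q0  q2 
   q2   q0  q3 
   q3   q4  q3 
   q4   q5  q6 
   q5   q5  q7 
 * q6   q5  q3 
   q7   q5  q3 
(> = start, * = accepting)

start=q0 accept=q6 q0-0->q0 q0-1->q1 q1-0->q0 q1-1->q2 q2-0->q0 q2-1->q3 q3-0->q4 q3-1->q3 q4-0->q5 q4-1->q6 q5-0->q5 q5-1->q7 q6-0->q5 q6-1->q3 q7-0->q5 q7-1->q3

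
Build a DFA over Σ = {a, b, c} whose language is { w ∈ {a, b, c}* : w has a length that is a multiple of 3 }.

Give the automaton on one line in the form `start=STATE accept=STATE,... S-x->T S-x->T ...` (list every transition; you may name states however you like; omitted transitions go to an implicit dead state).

Count input length modulo 3: every symbol advances one step around the cycle S0 → S1 → S2 → S0. Accept at S0.
With 3 states:
        a   b   c  
>* S0   S1  S1  S1 
   S1   S2  S2  S2 
   S2   S0  S0  S0 
(> = start, * = accepting)

start=S0 accept=S0 S0-a->S1 S0-b->S1 S0-c->S1 S1-a->S2 S1-b->S2 S1-c->S2 S2-a->S0 S2-b->S0 S2-c->S0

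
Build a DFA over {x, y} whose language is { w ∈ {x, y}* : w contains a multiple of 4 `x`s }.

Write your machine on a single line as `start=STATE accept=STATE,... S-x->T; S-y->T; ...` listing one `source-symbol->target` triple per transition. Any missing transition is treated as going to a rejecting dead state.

start=q0; accept=q0; q0-x->q1; q0-y->q0; q1-x->q2; q1-y->q1; q2-x->q3; q2-y->q2; q3-x->q0; q3-y->q3

Keep the running count of `x`s modulo 4: each `x` advances along the cycle q0 → q1 → q2 → q3 → q0 while other symbols loop. Accept at q0.
4 states suffice.
        x   y  
>* q0   q1  q0 
   q1   q2  q1 
   q2   q3  q2 
   q3   q0  q3 
(> = start, * = accepting)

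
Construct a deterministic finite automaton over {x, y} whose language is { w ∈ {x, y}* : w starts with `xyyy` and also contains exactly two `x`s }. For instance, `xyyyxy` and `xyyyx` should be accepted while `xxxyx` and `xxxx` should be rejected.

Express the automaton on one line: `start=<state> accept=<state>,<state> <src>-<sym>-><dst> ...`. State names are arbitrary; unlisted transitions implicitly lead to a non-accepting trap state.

Run two small machines in parallel and take their product. The first has 6 states tracking whether the input so far still matches the prefix `xyyy`; the second has 4 states tracking the count of `x`s, saturating at 3. A product state is a pair (one from each), accepting exactly when both do.
11 states suffice.
       x  y 
>  A   B  C 
   B   D  E 
   C   F  C 
   D   G  D 
   E   D  H 
   F   D  F 
   G   G  G 
   H   D  I 
   I   J  I 
 * J   K  J 
   K   K  K 
(> = start, * = accepting)

start=A accept=J A-x->B A-y->C B-x->D B-y->E C-x->F C-y->C D-x->G D-y->D E-x->D E-y->H F-x->D F-y->F G-x->G G-y->G H-x->D H-y->I I-x->J I-y->I J-x->K J-y->J K-x->K K-y->K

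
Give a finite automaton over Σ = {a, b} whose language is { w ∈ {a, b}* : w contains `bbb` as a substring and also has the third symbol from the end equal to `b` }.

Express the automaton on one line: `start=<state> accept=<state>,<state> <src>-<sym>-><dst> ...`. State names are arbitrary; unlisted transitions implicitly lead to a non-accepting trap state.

Build one automaton per condition and run them in lockstep. The first has 4 states tracking whether and how much of `bbb` has been seen; the second has 15 states tracking the last 3 symbols read. A product state is a pair (one from each), accepting exactly when both do. After merging equivalent states the machine shrinks.
With 11 states:
          a    b  
>  S0     S0   S1 
   S1     S0   S2 
   S2     S0   S3 
 * S3     S4   S3 
 * S4     S5   S6 
 * S5     S7   S8 
 * S6     S9  S10 
   S7     S7   S8 
   S8     S9  S10 
   S9     S5   S6 
   S10    S4   S3 
(> = start, * = accepting)

start=S0 accept=S3,S4,S5,S6 S0-a->S0 S0-b->S1 S1-a->S0 S1-b->S2 S2-a->S0 S2-b->S3 S3-a->S4 S3-b->S3 S4-a->S5 S4-b->S6 S5-a->S7 S5-b->S8 S6-a->S9 S6-b->S10 S7-a->S7 S7-b->S8 S8-a->S9 S8-b->S10 S9-a->S5 S9-b->S6 S10-a->S4 S10-b->S3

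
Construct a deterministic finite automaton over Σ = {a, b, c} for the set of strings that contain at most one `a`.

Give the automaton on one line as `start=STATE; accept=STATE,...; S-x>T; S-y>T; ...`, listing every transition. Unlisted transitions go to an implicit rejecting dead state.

start=s0; accept=s0,s1; s0-a>s1; s0-b>s0; s0-c>s0; s1-a>s2; s1-b>s1; s1-c>s1; s2-a>s2; s2-b>s2; s2-c>s2

Count `a`s, saturating at 2: state s0 means no `a` yet, s1 means one `a` seen, s2 means more than one. Each `a` increments (capped at s2); other symbols loop. Accept from {s0, s1}.
3 states suffice.
        a   b   c  
>* s0   s1  s0  s0 
 * s1   s2  s1  s1 
   s2   s2  s2  s2 
(> = start, * = accepting)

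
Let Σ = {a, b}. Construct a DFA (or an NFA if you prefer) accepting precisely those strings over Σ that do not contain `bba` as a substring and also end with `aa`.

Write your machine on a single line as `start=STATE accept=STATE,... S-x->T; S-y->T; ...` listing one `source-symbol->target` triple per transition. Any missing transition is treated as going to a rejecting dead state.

Run two small machines in parallel and take their product. The first has 4 states tracking partial matches of the forbidden pattern `bba`; the second has 3 states tracking how much of the suffix `aa` has currently been matched. A product state is a pair (one from each), accepting exactly when both do. Minimizing collapses redundant product states.
With 5 states:
        a   b  
>  q0   q1  q2 
   q1   q3  q2 
   q2   q1  q4 
 * q3   q3  q2 
   q4   q4  q4 
(> = start, * = accepting)

start=q0; accept=q3; q0-a->q1; q0-b->q2; q1-a->q3; q1-b->q2; q2-a->q1; q2-b->q4; q3-a->q3; q3-b->q2; q4-a->q4; q4-b->q4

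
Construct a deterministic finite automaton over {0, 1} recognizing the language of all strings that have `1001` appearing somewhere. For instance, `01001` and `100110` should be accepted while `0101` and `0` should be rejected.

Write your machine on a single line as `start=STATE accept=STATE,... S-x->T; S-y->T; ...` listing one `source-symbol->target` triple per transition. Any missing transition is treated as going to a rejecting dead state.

start=S0; accept=S4; S0-0->S0; S0-1->S1; S1-0->S2; S1-1->S1; S2-0->S3; S2-1->S1; S3-0->S0; S3-1->S4; S4-0->S4; S4-1->S4

Track how much of `1001` has been matched so far: state S0 is no progress, S4 is the absorbing accept state reached once `1001` has occurred. Intermediate states record partial matches; on a mismatch, fall back to the longest reusable overlap.
        0   1  
>  S0   S0  S1 
   S1   S2  S1 
   S2   S3  S1 
   S3   S0  S4 
 * S4   S4  S4 
(> = start, * = accepting)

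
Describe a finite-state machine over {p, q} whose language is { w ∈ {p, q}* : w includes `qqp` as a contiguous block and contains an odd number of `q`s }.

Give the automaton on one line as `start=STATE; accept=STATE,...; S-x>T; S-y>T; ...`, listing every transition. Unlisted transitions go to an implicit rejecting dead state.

Handle the two conditions separately and then intersect. The first has 4 states tracking whether and how much of `qqp` has been seen; the second has 2 states tracking the count of `q`s modulo 2. A product state is a pair (one from each), accepting exactly when both do.
With 8 states:
        p   q  
>  s0   s0  s1 
   s1   s2  s3 
   s2   s2  s4 
   s3   s5  s6 
   s4   s0  s6 
   s5   s5  s7 
   s6   s7  s3 
 * s7   s7  s5 
(> = start, * = accepting)

start=s0; accept=s7; s0-p>s0; s0-q>s1; s1-p>s2; s1-q>s3; s2-p>s2; s2-q>s4; s3-p>s5; s3-q>s6; s4-p>s0; s4-q>s6; s5-p>s5; s5-q>s7; s6-p>s7; s6-q>s3; s7-p>s7; s7-q>s5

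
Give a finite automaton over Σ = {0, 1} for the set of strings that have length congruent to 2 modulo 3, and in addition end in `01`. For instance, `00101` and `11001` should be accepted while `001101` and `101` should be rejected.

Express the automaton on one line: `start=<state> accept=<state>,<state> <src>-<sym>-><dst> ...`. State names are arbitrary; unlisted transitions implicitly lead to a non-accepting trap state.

Handle the two conditions separately and then intersect. The first has 3 states tracking the input length modulo 3; the second has 3 states tracking how much of the suffix `01` has currently been matched. A product state is a pair (one from each), accepting exactly when both do.
A 9-state machine:
        0   1  
>  q0   q1  q2 
   q1   q3  q4 
   q2   q3  q5 
   q3   q6  q7 
 * q4   q6  q0 
   q5   q6  q0 
   q6   q1  q8 
   q7   q1  q2 
   q8   q3  q5 
(> = start, * = accepting)

start=q0 accept=q4 q0-0->q1 q0-1->q2 q1-0->q3 q1-1->q4 q2-0->q3 q2-1->q5 q3-0->q6 q3-1->q7 q4-0->q6 q4-1->q0 q5-0->q6 q5-1->q0 q6-0->q1 q6-1->q8 q7-0->q1 q7-1->q2 q8-0->q3 q8-1->q5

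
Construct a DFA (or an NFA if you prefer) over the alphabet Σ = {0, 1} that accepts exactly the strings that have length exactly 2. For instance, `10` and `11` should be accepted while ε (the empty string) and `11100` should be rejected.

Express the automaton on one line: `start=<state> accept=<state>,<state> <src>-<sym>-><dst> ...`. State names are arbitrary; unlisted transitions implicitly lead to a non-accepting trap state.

start=s0 accept=s2 s0-0->s1 s0-1->s1 s1-0->s2 s1-1->s2 s2-0->s3 s2-1->s3 s3-0->s3 s3-1->s3

We only need to distinguish lengths 0, 1, …, 2, and '>2'. Chain s0 → s1 → s2 → s3 on every symbol, with s3 looping. Accepting states: {s2}.
A 4-state machine:
        0   1  
>  s0   s1  s1 
   s1   s2  s2 
 * s2   s3  s3 
   s3   s3  s3 
(> = start, * = accepting)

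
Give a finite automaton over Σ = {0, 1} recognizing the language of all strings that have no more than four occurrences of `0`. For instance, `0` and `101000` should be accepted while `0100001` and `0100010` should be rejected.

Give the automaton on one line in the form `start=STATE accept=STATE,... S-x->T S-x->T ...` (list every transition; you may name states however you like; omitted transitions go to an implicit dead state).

start=q0 accept=q0,q1,q2,q3,q4 q0-0->q1 q0-1->q0 q1-0->q2 q1-1->q1 q2-0->q3 q2-1->q2 q3-0->q4 q3-1->q3 q4-0->q5 q4-1->q4 q5-0->q5 q5-1->q5

Count `0`s, saturating at 5: states q0 through q4 mean 0 through 4 `0`s seen; q5 means more than 4. Each `0` increments (capped at q5); other symbols loop. Accept from {q0, q1, q2, q3, q4}.
A 6-state machine:
        0   1  
>* q0   q1  q0 
 * q1   q2  q1 
 * q2   q3  q2 
 * q3   q4  q3 
 * q4   q5  q4 
   q5   q5  q5 
(> = start, * = accepting)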